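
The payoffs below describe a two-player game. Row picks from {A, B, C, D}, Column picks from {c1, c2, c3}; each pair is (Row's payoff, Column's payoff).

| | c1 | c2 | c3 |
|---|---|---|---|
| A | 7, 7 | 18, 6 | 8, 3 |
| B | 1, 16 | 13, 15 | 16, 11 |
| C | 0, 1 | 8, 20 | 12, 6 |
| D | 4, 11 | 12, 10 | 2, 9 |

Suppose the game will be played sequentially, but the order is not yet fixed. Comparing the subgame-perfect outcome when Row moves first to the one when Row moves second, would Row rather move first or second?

second

If Row leads: Column's best replies are A→c1, B→c1, C→c2, D→c1; Row's induced payoffs 7, 1, 8, 4; outcome (C, c2), payoffs (8, 20).
If Column leads: Row's best replies are c1→A, c2→A, c3→B; Column's induced payoffs 7, 6, 11; outcome (B, c3), payoffs (16, 11).
Row gets 8 moving first and 16 moving second, so Row prefers to move second.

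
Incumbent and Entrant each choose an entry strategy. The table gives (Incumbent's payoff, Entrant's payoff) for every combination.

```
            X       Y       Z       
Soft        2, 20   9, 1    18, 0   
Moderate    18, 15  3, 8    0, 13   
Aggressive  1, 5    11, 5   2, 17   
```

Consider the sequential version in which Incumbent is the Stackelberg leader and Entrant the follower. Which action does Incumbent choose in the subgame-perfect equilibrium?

Moderate

Backward induction with Incumbent moving first.
- Soft: Entrant compares 20, 1, 0 and picks X; Incumbent would get 2.
- Moderate: Entrant compares 15, 8, 13 and picks X; Incumbent would get 18.
- Aggressive: Entrant compares 5, 5, 17 and picks Z; Incumbent would get 2.
Among 2, 18, 2, the best is 18 at Moderate. Subgame-perfect outcome: (Moderate, X) with payoffs (18, 15).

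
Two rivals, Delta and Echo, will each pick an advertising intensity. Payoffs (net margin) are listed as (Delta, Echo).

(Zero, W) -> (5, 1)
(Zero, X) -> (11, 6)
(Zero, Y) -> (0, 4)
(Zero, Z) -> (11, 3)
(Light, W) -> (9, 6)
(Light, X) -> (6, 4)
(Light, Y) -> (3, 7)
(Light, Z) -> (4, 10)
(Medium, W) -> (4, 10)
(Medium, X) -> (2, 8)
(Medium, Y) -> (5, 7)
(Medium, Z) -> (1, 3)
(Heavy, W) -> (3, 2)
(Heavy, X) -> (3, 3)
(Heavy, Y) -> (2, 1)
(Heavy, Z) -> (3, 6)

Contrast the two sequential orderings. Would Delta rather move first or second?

first

If Delta leads: Echo's best replies are Zero→X, Light→Z, Medium→W, Heavy→Z; Delta's induced payoffs 11, 4, 4, 3; outcome (Zero, X), payoffs (11, 6).
If Echo leads: Delta's best replies are W→Light, X→Zero, Y→Medium, Z→Zero; Echo's induced payoffs 6, 6, 7, 3; outcome (Medium, Y), payoffs (5, 7).
Delta gets 11 moving first and 5 moving second, so Delta prefers to move first.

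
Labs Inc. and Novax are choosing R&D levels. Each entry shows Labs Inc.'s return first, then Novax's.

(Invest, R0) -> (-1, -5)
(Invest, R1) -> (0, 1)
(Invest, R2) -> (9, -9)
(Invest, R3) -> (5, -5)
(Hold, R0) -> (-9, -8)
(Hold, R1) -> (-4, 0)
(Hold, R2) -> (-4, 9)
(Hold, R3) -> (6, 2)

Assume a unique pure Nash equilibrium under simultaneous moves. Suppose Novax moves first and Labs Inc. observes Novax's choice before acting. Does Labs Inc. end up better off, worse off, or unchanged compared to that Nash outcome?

Work backward from Labs Inc.'s decision.
- R0 → Labs Inc. plays Invest (best of -1, -9); Novax gets -5.
- R1 → Labs Inc. plays Invest (best of 0, -4); Novax gets 1.
- R2 → Labs Inc. plays Invest (best of 9, -4); Novax gets -9.
- R3 → Labs Inc. plays Hold (best of 5, 6); Novax gets 2.
Novax's induced payoffs are -5, 1, -9, 2, so Novax commits to R3. Subgame-perfect outcome: (Hold, R3) with payoffs (6, 2).
For the simultaneous game, intersect best replies.
Labs Inc.'s best replies: R0→Invest; R1→Invest; R2→Invest; R3→Hold.
Novax's best replies: Invest→R1; Hold→R2.
Only (Invest, R1) has each player best-responding; Nash payoffs (0, 1).
Labs Inc. earns 6 sequentially versus 0 at the Nash outcome: better off.

better off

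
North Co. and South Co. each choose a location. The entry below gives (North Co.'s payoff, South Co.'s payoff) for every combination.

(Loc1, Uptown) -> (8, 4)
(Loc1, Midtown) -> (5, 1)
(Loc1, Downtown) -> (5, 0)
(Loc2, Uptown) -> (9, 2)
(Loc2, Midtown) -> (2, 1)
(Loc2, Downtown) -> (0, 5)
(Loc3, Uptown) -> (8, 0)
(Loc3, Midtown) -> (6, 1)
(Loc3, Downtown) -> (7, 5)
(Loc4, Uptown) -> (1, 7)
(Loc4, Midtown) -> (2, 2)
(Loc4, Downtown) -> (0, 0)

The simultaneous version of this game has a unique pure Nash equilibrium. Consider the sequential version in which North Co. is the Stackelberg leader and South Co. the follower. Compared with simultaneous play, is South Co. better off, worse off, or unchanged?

worse off

South Co. best-responds to each possible North Co. move:
- Loc1: BR = Uptown, leader payoff 8.
- Loc2: BR = Downtown, leader payoff 0.
- Loc3: BR = Downtown, leader payoff 7.
- Loc4: BR = Uptown, leader payoff 1.
Maximizing over 8, 0, 7, 1, North Co. chooses Loc1. Subgame-perfect outcome: (Loc1, Uptown) with payoffs (8, 4).
Now find the simultaneous Nash equilibrium.
North Co.'s best replies: Uptown→Loc2; Midtown→Loc3; Downtown→Loc3.
South Co.'s best replies: Loc1→Uptown; Loc2→Downtown; Loc3→Downtown; Loc4→Uptown.
Only (Loc3, Downtown) has each player best-responding; Nash payoffs (7, 5).
South Co. earns 4 sequentially versus 5 at the Nash outcome: worse off.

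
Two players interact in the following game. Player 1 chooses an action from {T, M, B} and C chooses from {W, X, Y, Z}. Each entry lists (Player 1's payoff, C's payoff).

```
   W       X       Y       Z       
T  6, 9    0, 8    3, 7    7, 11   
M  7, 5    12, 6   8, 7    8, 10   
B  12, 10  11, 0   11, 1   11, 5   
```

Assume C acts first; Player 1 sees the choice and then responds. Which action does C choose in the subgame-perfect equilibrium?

Work backward from Player 1's decision.
- W → Player 1 plays B (best of 6, 7, 12); C gets 10.
- X → Player 1 plays M (best of 0, 12, 11); C gets 6.
- Y → Player 1 plays B (best of 3, 8, 11); C gets 1.
- Z → Player 1 plays B (best of 7, 8, 11); C gets 5.
Among 10, 6, 1, 5, the best is 10 at W. Subgame-perfect outcome: (B, W) with payoffs (12, 10).

W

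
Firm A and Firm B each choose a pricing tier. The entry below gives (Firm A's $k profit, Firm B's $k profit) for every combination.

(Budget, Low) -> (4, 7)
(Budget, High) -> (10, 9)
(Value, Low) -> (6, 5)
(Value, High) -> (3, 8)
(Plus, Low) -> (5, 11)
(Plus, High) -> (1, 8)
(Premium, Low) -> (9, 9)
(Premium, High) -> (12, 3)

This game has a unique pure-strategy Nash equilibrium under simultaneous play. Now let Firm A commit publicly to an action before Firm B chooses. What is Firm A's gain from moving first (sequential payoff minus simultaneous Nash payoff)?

Solve by backward induction (Firm A leads).
- Budget → Firm B plays High (best of 7, 9); Firm A gets 10.
- Value → Firm B plays High (best of 5, 8); Firm A gets 3.
- Plus → Firm B plays Low (best of 11, 8); Firm A gets 5.
- Premium → Firm B plays Low (best of 9, 3); Firm A gets 9.
Maximizing over 10, 3, 5, 9, Firm A chooses Budget. Subgame-perfect outcome: (Budget, High) with payoffs (10, 9).
For the simultaneous game, intersect best replies.
Firm A's best replies: Low→Premium; High→Premium.
Firm B's best replies: Budget→High; Value→High; Plus→Low; Premium→Low.
The unique mutual best reply is (Premium, Low), giving (9, 9).
Firm A's commitment gain: 10 − 9 = 1.

1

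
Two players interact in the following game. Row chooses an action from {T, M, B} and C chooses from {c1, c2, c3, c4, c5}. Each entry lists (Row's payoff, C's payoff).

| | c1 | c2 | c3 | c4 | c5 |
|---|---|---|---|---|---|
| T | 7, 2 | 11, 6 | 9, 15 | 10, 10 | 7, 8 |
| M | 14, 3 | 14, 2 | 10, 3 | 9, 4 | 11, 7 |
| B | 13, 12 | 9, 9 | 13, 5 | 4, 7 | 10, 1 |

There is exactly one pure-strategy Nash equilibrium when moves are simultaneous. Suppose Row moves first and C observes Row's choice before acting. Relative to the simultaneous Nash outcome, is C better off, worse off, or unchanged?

better off

C best-responds to each possible Row move:
- T: BR = c3, leader payoff 9.
- M: BR = c5, leader payoff 11.
- B: BR = c1, leader payoff 13.
Row's induced payoffs are 9, 11, 13, so Row commits to B. Subgame-perfect outcome: (B, c1) with payoffs (13, 12).
For the simultaneous game, intersect best replies.
Row's best replies: c1→M; c2→M; c3→B; c4→T; c5→M.
C's best replies: T→c3; M→c5; B→c1.
The unique mutual best reply is (M, c5), giving (11, 7).
C earns 12 sequentially versus 7 at the Nash outcome: better off.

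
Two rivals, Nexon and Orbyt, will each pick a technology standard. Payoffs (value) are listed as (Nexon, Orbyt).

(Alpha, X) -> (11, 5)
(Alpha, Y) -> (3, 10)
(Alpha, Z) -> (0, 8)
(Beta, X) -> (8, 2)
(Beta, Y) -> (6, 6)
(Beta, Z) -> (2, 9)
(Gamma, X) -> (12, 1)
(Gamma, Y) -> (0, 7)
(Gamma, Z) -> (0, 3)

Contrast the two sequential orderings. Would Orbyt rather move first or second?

second

If Nexon leads: Orbyt's best replies are Alpha→Y, Beta→Z, Gamma→Y; Nexon's induced payoffs 3, 2, 0; outcome (Alpha, Y), payoffs (3, 10).
If Orbyt leads: Nexon's best replies are X→Gamma, Y→Beta, Z→Beta; Orbyt's induced payoffs 1, 6, 9; outcome (Beta, Z), payoffs (2, 9).
Orbyt gets 9 moving first and 10 moving second, so Orbyt prefers to move second.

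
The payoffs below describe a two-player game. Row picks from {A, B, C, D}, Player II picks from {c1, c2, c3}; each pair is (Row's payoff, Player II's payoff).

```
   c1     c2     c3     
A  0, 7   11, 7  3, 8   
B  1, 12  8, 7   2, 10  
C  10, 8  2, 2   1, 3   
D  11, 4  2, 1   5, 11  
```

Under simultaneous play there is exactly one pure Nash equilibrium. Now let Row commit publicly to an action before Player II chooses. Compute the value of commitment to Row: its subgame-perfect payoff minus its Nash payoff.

5

Backward induction with Row moving first.
- A: Player II compares 7, 7, 8 and picks c3; Row would get 3.
- B: Player II compares 12, 7, 10 and picks c1; Row would get 1.
- C: Player II compares 8, 2, 3 and picks c1; Row would get 10.
- D: Player II compares 4, 1, 11 and picks c3; Row would get 5.
Among 3, 1, 10, 5, the best is 10 at C. Subgame-perfect outcome: (C, c1) with payoffs (10, 8).
Now find the simultaneous Nash equilibrium.
Row's best replies: c1→D; c2→A; c3→D.
Player II's best replies: A→c3; B→c1; C→c1; D→c3.
The unique mutual best reply is (D, c3), giving (5, 11).
Row's commitment gain: 10 − 5 = 5.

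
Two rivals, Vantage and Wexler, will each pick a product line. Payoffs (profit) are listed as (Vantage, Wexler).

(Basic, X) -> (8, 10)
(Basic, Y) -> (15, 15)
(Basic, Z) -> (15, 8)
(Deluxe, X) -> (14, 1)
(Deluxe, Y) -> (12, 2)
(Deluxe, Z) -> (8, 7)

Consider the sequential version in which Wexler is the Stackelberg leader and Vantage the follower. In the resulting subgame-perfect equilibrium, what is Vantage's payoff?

Solve by backward induction (Wexler leads).
- X: BR = Deluxe, leader payoff 1.
- Y: BR = Basic, leader payoff 15.
- Z: BR = Basic, leader payoff 8.
Among 1, 15, 8, the best is 15 at Y. Subgame-perfect outcome: (Basic, Y) with payoffs (15, 15).

15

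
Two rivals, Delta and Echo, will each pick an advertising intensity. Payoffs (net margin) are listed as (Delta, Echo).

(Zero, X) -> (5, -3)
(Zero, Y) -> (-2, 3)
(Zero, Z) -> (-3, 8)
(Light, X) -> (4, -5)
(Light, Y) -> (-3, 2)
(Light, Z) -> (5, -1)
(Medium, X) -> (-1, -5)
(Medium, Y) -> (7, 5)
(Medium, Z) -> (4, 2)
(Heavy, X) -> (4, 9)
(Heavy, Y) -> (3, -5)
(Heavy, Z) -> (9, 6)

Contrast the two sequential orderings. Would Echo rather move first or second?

If Delta leads: Echo's best replies are Zero→Z, Light→Y, Medium→Y, Heavy→X; Delta's induced payoffs -3, -3, 7, 4; outcome (Medium, Y), payoffs (7, 5).
If Echo leads: Delta's best replies are X→Zero, Y→Medium, Z→Heavy; Echo's induced payoffs -3, 5, 6; outcome (Heavy, Z), payoffs (9, 6).
Echo gets 6 moving first and 5 moving second, so Echo prefers to move first.

first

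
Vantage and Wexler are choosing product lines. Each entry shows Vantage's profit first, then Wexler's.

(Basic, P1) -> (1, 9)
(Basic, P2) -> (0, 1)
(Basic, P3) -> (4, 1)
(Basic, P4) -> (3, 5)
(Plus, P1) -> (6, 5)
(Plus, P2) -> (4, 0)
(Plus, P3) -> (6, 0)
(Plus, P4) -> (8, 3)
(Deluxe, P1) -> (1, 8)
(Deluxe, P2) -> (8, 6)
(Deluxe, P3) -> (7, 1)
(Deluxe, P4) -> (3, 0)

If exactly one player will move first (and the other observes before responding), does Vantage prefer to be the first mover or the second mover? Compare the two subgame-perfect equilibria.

If Vantage leads: Wexler's best replies are Basic→P1, Plus→P1, Deluxe→P1; Vantage's induced payoffs 1, 6, 1; outcome (Plus, P1), payoffs (6, 5).
If Wexler leads: Vantage's best replies are P1→Plus, P2→Deluxe, P3→Deluxe, P4→Plus; Wexler's induced payoffs 5, 6, 1, 3; outcome (Deluxe, P2), payoffs (8, 6).
Vantage gets 6 moving first and 8 moving second, so Vantage prefers to move second.

second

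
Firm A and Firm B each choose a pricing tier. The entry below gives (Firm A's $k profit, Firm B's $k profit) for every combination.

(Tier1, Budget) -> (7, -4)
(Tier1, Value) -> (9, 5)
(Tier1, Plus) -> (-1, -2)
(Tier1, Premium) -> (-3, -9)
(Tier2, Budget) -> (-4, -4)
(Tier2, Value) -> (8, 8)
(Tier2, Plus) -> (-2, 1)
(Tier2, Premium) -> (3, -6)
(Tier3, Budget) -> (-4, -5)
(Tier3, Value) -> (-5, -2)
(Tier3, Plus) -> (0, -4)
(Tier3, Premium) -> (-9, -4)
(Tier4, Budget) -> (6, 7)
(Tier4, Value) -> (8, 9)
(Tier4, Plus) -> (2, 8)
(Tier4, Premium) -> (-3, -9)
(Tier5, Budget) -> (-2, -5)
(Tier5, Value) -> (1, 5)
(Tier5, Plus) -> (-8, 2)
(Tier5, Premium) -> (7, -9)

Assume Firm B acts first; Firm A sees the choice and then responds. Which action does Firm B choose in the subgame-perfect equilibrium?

Work backward from Firm A's decision.
- Budget → Firm A plays Tier1 (best of 7, -4, -4, 6, -2); Firm B gets -4.
- Value → Firm A plays Tier1 (best of 9, 8, -5, 8, 1); Firm B gets 5.
- Plus → Firm A plays Tier4 (best of -1, -2, 0, 2, -8); Firm B gets 8.
- Premium → Firm A plays Tier5 (best of -3, 3, -9, -3, 7); Firm B gets -9.
Firm B's induced payoffs are -4, 5, 8, -9, so Firm B commits to Plus. Subgame-perfect outcome: (Tier4, Plus) with payoffs (2, 8).

Plus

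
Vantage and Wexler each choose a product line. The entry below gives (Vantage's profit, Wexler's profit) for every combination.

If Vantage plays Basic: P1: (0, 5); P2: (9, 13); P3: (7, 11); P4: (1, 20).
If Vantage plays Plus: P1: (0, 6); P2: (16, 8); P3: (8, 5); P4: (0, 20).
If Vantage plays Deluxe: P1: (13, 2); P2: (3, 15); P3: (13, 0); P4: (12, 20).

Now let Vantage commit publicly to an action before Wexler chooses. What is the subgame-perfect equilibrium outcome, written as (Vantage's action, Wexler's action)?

(Deluxe, P4)

Wexler best-responds to each possible Vantage move:
- Basic: Wexler compares 5, 13, 11, 20 and picks P4; Vantage would get 1.
- Plus: Wexler compares 6, 8, 5, 20 and picks P4; Vantage would get 0.
- Deluxe: Wexler compares 2, 15, 0, 20 and picks P4; Vantage would get 12.
Vantage's induced payoffs are 1, 0, 12, so Vantage commits to Deluxe. Subgame-perfect outcome: (Deluxe, P4) with payoffs (12, 20).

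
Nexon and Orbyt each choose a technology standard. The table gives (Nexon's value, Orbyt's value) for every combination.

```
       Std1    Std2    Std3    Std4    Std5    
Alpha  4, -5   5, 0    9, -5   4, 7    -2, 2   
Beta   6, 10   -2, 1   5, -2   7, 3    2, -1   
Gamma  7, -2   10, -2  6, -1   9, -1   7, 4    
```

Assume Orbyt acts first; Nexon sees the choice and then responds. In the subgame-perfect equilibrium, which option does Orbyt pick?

Std5

Nexon best-responds to each possible Orbyt move:
- Std1: Nexon compares 4, 6, 7 and picks Gamma; Orbyt would get -2.
- Std2: Nexon compares 5, -2, 10 and picks Gamma; Orbyt would get -2.
- Std3: Nexon compares 9, 5, 6 and picks Alpha; Orbyt would get -5.
- Std4: Nexon compares 4, 7, 9 and picks Gamma; Orbyt would get -1.
- Std5: Nexon compares -2, 2, 7 and picks Gamma; Orbyt would get 4.
Maximizing over -2, -2, -5, -1, 4, Orbyt chooses Std5. Subgame-perfect outcome: (Gamma, Std5) with payoffs (7, 4).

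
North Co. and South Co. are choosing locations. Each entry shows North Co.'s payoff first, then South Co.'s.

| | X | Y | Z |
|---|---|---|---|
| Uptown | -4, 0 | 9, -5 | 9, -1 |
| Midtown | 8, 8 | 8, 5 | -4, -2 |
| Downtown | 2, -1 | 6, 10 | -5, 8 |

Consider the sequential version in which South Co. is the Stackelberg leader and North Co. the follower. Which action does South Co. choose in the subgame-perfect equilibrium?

X

Solve by backward induction (South Co. leads).
- X → North Co. plays Midtown (best of -4, 8, 2); South Co. gets 8.
- Y → North Co. plays Uptown (best of 9, 8, 6); South Co. gets -5.
- Z → North Co. plays Uptown (best of 9, -4, -5); South Co. gets -1.
South Co.'s induced payoffs are 8, -5, -1, so South Co. commits to X. Subgame-perfect outcome: (Midtown, X) with payoffs (8, 8).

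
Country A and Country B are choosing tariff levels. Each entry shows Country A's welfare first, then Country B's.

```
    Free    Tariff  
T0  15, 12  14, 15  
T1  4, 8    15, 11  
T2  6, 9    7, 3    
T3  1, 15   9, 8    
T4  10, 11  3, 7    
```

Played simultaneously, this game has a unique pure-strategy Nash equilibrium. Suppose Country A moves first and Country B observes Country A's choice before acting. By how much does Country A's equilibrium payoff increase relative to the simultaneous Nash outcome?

Backward induction with Country A moving first.
- T0: BR = Tariff, leader payoff 14.
- T1: BR = Tariff, leader payoff 15.
- T2: BR = Free, leader payoff 6.
- T3: BR = Free, leader payoff 1.
- T4: BR = Free, leader payoff 10.
Country A's induced payoffs are 14, 15, 6, 1, 10, so Country A commits to T1. Subgame-perfect outcome: (T1, Tariff) with payoffs (15, 11).
For the simultaneous game, intersect best replies.
Country A's best replies: Free→T0; Tariff→T1.
Country B's best replies: T0→Tariff; T1→Tariff; T2→Free; T3→Free; T4→Free.
The unique mutual best reply is (T1, Tariff), giving (15, 11).
Country A's commitment gain: 15 − 15 = 0.

0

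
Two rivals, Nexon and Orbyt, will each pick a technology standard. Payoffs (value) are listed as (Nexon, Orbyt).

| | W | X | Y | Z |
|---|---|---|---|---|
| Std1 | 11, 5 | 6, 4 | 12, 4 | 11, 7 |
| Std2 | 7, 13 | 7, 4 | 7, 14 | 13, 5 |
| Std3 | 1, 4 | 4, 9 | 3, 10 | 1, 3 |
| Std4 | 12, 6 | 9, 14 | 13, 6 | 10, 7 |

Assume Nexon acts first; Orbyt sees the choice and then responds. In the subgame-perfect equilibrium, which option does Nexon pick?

Solve by backward induction (Nexon leads).
- Std1: Orbyt compares 5, 4, 4, 7 and picks Z; Nexon would get 11.
- Std2: Orbyt compares 13, 4, 14, 5 and picks Y; Nexon would get 7.
- Std3: Orbyt compares 4, 9, 10, 3 and picks Y; Nexon would get 3.
- Std4: Orbyt compares 6, 14, 6, 7 and picks X; Nexon would get 9.
Among 11, 7, 3, 9, the best is 11 at Std1. Subgame-perfect outcome: (Std1, Z) with payoffs (11, 7).

Std1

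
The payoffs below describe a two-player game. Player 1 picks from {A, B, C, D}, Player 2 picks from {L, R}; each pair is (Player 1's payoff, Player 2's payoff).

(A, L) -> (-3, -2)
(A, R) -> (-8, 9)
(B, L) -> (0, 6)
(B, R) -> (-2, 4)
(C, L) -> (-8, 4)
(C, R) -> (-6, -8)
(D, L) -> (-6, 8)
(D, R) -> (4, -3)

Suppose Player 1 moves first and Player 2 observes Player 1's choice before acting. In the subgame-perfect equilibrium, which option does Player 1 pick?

B

Player 2 best-responds to each possible Player 1 move:
- A → Player 2 plays R (best of -2, 9); Player 1 gets -8.
- B → Player 2 plays L (best of 6, 4); Player 1 gets 0.
- C → Player 2 plays L (best of 4, -8); Player 1 gets -8.
- D → Player 2 plays L (best of 8, -3); Player 1 gets -6.
Among -8, 0, -8, -6, the best is 0 at B. Subgame-perfect outcome: (B, L) with payoffs (0, 6).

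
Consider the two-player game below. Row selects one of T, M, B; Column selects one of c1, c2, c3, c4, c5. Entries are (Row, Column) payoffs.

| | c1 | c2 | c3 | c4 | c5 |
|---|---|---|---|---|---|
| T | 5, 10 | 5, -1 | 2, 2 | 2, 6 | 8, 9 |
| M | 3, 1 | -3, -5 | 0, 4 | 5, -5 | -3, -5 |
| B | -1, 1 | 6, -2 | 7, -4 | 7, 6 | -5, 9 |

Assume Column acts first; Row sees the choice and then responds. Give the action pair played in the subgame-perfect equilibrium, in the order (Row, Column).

(T, c1)

Solve by backward induction (Column leads).
- c1: BR = T, leader payoff 10.
- c2: BR = B, leader payoff -2.
- c3: BR = B, leader payoff -4.
- c4: BR = B, leader payoff 6.
- c5: BR = T, leader payoff 9.
Maximizing over 10, -2, -4, 6, 9, Column chooses c1. Subgame-perfect outcome: (T, c1) with payoffs (5, 10).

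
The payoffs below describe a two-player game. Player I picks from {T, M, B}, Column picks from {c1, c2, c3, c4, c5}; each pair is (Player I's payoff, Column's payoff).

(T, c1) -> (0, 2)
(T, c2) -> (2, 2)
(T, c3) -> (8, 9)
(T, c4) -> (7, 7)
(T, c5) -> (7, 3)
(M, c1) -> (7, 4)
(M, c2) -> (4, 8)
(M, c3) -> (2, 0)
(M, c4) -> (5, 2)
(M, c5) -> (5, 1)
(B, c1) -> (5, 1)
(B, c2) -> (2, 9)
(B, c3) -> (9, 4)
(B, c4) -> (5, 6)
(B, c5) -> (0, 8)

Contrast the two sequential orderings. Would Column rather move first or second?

second

If Player I leads: Column's best replies are T→c3, M→c2, B→c2; Player I's induced payoffs 8, 4, 2; outcome (T, c3), payoffs (8, 9).
If Column leads: Player I's best replies are c1→M, c2→M, c3→B, c4→T, c5→T; Column's induced payoffs 4, 8, 4, 7, 3; outcome (M, c2), payoffs (4, 8).
Column gets 8 moving first and 9 moving second, so Column prefers to move second.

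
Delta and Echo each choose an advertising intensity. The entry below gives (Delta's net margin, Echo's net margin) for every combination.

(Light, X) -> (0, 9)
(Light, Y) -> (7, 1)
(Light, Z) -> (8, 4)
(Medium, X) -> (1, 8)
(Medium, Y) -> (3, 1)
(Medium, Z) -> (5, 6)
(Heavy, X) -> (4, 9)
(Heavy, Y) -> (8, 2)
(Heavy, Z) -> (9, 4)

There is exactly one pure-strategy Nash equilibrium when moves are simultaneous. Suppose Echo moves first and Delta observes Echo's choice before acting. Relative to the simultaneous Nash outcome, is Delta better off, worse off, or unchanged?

Work backward from Delta's decision.
- X: BR = Heavy, leader payoff 9.
- Y: BR = Heavy, leader payoff 2.
- Z: BR = Heavy, leader payoff 4.
Echo's induced payoffs are 9, 2, 4, so Echo commits to X. Subgame-perfect outcome: (Heavy, X) with payoffs (4, 9).
Now find the simultaneous Nash equilibrium.
Delta's best replies: X→Heavy; Y→Heavy; Z→Heavy.
Echo's best replies: Light→X; Medium→X; Heavy→X.
The unique mutual best reply is (Heavy, X), giving (4, 9).
Delta earns 4 sequentially versus 4 at the Nash outcome: unchanged.

unchanged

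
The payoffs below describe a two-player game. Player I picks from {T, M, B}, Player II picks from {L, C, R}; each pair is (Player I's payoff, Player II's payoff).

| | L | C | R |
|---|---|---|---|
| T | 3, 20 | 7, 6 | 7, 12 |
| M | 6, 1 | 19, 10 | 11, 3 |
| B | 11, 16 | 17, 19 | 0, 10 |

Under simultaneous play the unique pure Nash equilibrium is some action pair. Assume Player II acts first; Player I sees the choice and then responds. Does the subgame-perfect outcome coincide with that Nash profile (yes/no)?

no

Work backward from Player I's decision.
- L: BR = B, leader payoff 16.
- C: BR = M, leader payoff 10.
- R: BR = M, leader payoff 3.
Player II's induced payoffs are 16, 10, 3, so Player II commits to L. Subgame-perfect outcome: (B, L) with payoffs (11, 16).
Under simultaneous play:
Player I's best replies: L→B; C→M; R→M.
Player II's best replies: T→L; M→C; B→C.
The unique mutual best reply is (M, C), giving (19, 10).
Sequential outcome (B, L) differs from the Nash profile (M, C).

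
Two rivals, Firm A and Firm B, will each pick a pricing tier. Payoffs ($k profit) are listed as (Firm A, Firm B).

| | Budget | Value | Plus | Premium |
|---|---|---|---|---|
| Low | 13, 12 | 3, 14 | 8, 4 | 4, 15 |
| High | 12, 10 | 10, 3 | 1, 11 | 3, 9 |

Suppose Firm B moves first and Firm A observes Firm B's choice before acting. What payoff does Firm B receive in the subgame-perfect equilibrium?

Work backward from Firm A's decision.
- Budget: Firm A compares 13, 12 and picks Low; Firm B would get 12.
- Value: Firm A compares 3, 10 and picks High; Firm B would get 3.
- Plus: Firm A compares 8, 1 and picks Low; Firm B would get 4.
- Premium: Firm A compares 4, 3 and picks Low; Firm B would get 15.
Firm B's induced payoffs are 12, 3, 4, 15, so Firm B commits to Premium. Subgame-perfect outcome: (Low, Premium) with payoffs (4, 15).

15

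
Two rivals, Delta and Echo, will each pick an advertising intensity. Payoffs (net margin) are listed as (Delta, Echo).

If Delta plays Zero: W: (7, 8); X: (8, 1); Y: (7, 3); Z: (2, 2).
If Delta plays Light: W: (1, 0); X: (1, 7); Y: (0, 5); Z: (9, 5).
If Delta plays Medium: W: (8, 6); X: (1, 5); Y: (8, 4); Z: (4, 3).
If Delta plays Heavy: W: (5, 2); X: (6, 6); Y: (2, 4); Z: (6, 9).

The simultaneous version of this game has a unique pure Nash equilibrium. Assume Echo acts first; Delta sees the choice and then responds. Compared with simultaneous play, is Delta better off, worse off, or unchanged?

unchanged

Solve by backward induction (Echo leads).
- W → Delta plays Medium (best of 7, 1, 8, 5); Echo gets 6.
- X → Delta plays Zero (best of 8, 1, 1, 6); Echo gets 1.
- Y → Delta plays Medium (best of 7, 0, 8, 2); Echo gets 4.
- Z → Delta plays Light (best of 2, 9, 4, 6); Echo gets 5.
Echo's induced payoffs are 6, 1, 4, 5, so Echo commits to W. Subgame-perfect outcome: (Medium, W) with payoffs (8, 6).
For the simultaneous game, intersect best replies.
Delta's best replies: W→Medium; X→Zero; Y→Medium; Z→Light.
Echo's best replies: Zero→W; Light→X; Medium→W; Heavy→Z.
The unique mutual best reply is (Medium, W), giving (8, 6).
Delta earns 8 sequentially versus 8 at the Nash outcome: unchanged.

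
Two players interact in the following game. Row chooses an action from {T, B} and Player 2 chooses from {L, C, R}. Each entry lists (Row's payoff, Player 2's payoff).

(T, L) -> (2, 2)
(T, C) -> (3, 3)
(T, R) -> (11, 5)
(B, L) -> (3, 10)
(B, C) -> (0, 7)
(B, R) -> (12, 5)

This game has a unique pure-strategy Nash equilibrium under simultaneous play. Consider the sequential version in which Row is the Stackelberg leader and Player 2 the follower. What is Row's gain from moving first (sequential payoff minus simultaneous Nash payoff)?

8

Solve by backward induction (Row leads).
- T → Player 2 plays R (best of 2, 3, 5); Row gets 11.
- B → Player 2 plays L (best of 10, 7, 5); Row gets 3.
Maximizing over 11, 3, Row chooses T. Subgame-perfect outcome: (T, R) with payoffs (11, 5).
For the simultaneous game, intersect best replies.
Row's best replies: L→B; C→T; R→B.
Player 2's best replies: T→R; B→L.
Only (B, L) has each player best-responding; Nash payoffs (3, 10).
Row's commitment gain: 11 − 3 = 8.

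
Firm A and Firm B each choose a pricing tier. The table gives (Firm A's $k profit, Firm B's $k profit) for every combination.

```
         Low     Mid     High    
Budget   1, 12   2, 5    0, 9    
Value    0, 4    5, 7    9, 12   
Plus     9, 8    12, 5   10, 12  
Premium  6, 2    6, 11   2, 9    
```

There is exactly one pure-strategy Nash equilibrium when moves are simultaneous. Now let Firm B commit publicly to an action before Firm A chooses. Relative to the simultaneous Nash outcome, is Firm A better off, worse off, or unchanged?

Solve by backward induction (Firm B leads).
- Low: BR = Plus, leader payoff 8.
- Mid: BR = Plus, leader payoff 5.
- High: BR = Plus, leader payoff 12.
Maximizing over 8, 5, 12, Firm B chooses High. Subgame-perfect outcome: (Plus, High) with payoffs (10, 12).
Now find the simultaneous Nash equilibrium.
Firm A's best replies: Low→Plus; Mid→Plus; High→Plus.
Firm B's best replies: Budget→Low; Value→High; Plus→High; Premium→Mid.
The unique mutual best reply is (Plus, High), giving (10, 12).
Firm A earns 10 sequentially versus 10 at the Nash outcome: unchanged.

unchanged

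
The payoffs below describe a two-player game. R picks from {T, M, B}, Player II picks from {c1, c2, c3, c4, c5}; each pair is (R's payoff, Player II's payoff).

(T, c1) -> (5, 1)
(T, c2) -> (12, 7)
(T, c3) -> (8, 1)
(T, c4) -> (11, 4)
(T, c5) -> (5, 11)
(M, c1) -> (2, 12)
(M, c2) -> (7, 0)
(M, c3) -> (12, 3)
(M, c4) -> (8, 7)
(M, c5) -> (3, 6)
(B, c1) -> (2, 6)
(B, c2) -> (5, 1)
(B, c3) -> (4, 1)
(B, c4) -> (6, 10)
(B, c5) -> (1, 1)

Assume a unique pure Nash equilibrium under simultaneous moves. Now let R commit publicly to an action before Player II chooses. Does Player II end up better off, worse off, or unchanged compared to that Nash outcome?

Work backward from Player II's decision.
- T: BR = c5, leader payoff 5.
- M: BR = c1, leader payoff 2.
- B: BR = c4, leader payoff 6.
Maximizing over 5, 2, 6, R chooses B. Subgame-perfect outcome: (B, c4) with payoffs (6, 10).
Under simultaneous play:
R's best replies: c1→T; c2→T; c3→M; c4→T; c5→T.
Player II's best replies: T→c5; M→c1; B→c4.
The unique mutual best reply is (T, c5), giving (5, 11).
Player II earns 10 sequentially versus 11 at the Nash outcome: worse off.

worse off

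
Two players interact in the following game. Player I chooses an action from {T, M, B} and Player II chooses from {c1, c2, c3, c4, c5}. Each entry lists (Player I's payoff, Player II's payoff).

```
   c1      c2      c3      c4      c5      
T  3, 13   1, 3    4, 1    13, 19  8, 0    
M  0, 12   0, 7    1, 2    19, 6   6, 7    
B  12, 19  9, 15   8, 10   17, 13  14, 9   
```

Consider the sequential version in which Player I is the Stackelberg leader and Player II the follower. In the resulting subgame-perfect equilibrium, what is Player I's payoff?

13

Backward induction with Player I moving first.
- T: Player II compares 13, 3, 1, 19, 0 and picks c4; Player I would get 13.
- M: Player II compares 12, 7, 2, 6, 7 and picks c1; Player I would get 0.
- B: Player II compares 19, 15, 10, 13, 9 and picks c1; Player I would get 12.
Player I's induced payoffs are 13, 0, 12, so Player I commits to T. Subgame-perfect outcome: (T, c4) with payoffs (13, 19).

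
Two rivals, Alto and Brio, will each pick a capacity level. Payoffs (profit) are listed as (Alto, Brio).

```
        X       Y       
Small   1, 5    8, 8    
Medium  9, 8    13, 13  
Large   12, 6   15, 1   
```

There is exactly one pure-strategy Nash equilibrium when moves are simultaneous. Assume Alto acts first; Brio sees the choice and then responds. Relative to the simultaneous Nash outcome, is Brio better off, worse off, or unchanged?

better off

Solve by backward induction (Alto leads).
- Small: BR = Y, leader payoff 8.
- Medium: BR = Y, leader payoff 13.
- Large: BR = X, leader payoff 12.
Alto's induced payoffs are 8, 13, 12, so Alto commits to Medium. Subgame-perfect outcome: (Medium, Y) with payoffs (13, 13).
For the simultaneous game, intersect best replies.
Alto's best replies: X→Large; Y→Large.
Brio's best replies: Small→Y; Medium→Y; Large→X.
The unique mutual best reply is (Large, X), giving (12, 6).
Brio earns 13 sequentially versus 6 at the Nash outcome: better off.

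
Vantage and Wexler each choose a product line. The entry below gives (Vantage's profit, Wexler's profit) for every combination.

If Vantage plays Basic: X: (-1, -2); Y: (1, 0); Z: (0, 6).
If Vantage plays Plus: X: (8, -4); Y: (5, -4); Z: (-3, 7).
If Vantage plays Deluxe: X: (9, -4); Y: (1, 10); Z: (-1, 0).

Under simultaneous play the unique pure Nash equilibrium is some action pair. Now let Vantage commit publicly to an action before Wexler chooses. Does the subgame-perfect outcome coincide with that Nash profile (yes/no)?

Backward induction with Vantage moving first.
- Basic → Wexler plays Z (best of -2, 0, 6); Vantage gets 0.
- Plus → Wexler plays Z (best of -4, -4, 7); Vantage gets -3.
- Deluxe → Wexler plays Y (best of -4, 10, 0); Vantage gets 1.
Among 0, -3, 1, the best is 1 at Deluxe. Subgame-perfect outcome: (Deluxe, Y) with payoffs (1, 10).
For the simultaneous game, intersect best replies.
Vantage's best replies: X→Deluxe; Y→Plus; Z→Basic.
Wexler's best replies: Basic→Z; Plus→Z; Deluxe→Y.
The unique mutual best reply is (Basic, Z), giving (0, 6).
Sequential outcome (Deluxe, Y) differs from the Nash profile (Basic, Z).

no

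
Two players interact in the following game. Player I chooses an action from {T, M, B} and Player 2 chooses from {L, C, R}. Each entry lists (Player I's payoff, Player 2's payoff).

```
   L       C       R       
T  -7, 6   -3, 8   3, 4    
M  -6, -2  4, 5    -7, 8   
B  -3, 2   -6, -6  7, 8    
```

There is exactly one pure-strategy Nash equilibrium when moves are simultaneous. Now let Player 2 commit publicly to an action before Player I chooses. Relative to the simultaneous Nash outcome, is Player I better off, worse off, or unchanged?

unchanged

Work backward from Player I's decision.
- L: Player I compares -7, -6, -3 and picks B; Player 2 would get 2.
- C: Player I compares -3, 4, -6 and picks M; Player 2 would get 5.
- R: Player I compares 3, -7, 7 and picks B; Player 2 would get 8.
Maximizing over 2, 5, 8, Player 2 chooses R. Subgame-perfect outcome: (B, R) with payoffs (7, 8).
Under simultaneous play:
Player I's best replies: L→B; C→M; R→B.
Player 2's best replies: T→C; M→R; B→R.
Only (B, R) has each player best-responding; Nash payoffs (7, 8).
Player I earns 7 sequentially versus 7 at the Nash outcome: unchanged.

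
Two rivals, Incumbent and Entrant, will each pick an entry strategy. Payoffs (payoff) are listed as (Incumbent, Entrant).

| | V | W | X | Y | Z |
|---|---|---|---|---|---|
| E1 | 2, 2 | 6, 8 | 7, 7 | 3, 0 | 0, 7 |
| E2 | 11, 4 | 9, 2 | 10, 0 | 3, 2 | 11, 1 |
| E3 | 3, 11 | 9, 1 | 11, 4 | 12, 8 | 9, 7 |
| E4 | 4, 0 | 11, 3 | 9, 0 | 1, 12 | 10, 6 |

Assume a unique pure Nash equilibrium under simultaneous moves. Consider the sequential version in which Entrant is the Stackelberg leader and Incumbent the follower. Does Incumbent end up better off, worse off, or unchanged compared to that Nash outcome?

better off

Work backward from Incumbent's decision.
- V: Incumbent compares 2, 11, 3, 4 and picks E2; Entrant would get 4.
- W: Incumbent compares 6, 9, 9, 11 and picks E4; Entrant would get 3.
- X: Incumbent compares 7, 10, 11, 9 and picks E3; Entrant would get 4.
- Y: Incumbent compares 3, 3, 12, 1 and picks E3; Entrant would get 8.
- Z: Incumbent compares 0, 11, 9, 10 and picks E2; Entrant would get 1.
Among 4, 3, 4, 8, 1, the best is 8 at Y. Subgame-perfect outcome: (E3, Y) with payoffs (12, 8).
Under simultaneous play:
Incumbent's best replies: V→E2; W→E4; X→E3; Y→E3; Z→E2.
Entrant's best replies: E1→W; E2→V; E3→V; E4→Y.
The unique mutual best reply is (E2, V), giving (11, 4).
Incumbent earns 12 sequentially versus 11 at the Nash outcome: better off.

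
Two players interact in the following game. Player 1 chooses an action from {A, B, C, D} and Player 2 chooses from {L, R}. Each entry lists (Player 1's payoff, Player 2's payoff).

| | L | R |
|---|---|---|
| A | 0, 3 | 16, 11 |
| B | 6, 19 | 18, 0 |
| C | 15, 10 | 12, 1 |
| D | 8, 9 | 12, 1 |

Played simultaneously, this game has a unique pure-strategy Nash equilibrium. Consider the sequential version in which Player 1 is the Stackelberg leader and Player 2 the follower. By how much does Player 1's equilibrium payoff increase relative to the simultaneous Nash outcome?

Work backward from Player 2's decision.
- A: BR = R, leader payoff 16.
- B: BR = L, leader payoff 6.
- C: BR = L, leader payoff 15.
- D: BR = L, leader payoff 8.
Among 16, 6, 15, 8, the best is 16 at A. Subgame-perfect outcome: (A, R) with payoffs (16, 11).
For the simultaneous game, intersect best replies.
Player 1's best replies: L→C; R→B.
Player 2's best replies: A→R; B→L; C→L; D→L.
Only (C, L) has each player best-responding; Nash payoffs (15, 10).
Player 1's commitment gain: 16 − 15 = 1.

1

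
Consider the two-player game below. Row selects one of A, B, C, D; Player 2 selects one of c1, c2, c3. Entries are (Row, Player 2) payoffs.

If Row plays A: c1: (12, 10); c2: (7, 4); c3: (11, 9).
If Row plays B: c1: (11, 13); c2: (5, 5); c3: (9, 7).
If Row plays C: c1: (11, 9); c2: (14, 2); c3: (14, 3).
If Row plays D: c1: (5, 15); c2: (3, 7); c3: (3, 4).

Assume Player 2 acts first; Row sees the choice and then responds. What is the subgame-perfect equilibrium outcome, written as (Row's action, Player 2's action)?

(A, c1)

Row best-responds to each possible Player 2 move:
- c1 → Row plays A (best of 12, 11, 11, 5); Player 2 gets 10.
- c2 → Row plays C (best of 7, 5, 14, 3); Player 2 gets 2.
- c3 → Row plays C (best of 11, 9, 14, 3); Player 2 gets 3.
Among 10, 2, 3, the best is 10 at c1. Subgame-perfect outcome: (A, c1) with payoffs (12, 10).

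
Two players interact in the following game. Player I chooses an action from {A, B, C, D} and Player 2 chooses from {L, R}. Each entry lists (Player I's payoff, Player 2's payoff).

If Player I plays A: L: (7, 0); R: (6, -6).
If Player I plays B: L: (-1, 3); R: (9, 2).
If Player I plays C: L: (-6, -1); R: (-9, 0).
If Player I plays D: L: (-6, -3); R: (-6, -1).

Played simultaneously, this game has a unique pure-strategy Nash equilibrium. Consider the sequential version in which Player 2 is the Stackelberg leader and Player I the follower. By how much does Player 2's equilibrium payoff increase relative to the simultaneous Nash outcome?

Solve by backward induction (Player 2 leads).
- L → Player I plays A (best of 7, -1, -6, -6); Player 2 gets 0.
- R → Player I plays B (best of 6, 9, -9, -6); Player 2 gets 2.
Player 2's induced payoffs are 0, 2, so Player 2 commits to R. Subgame-perfect outcome: (B, R) with payoffs (9, 2).
Under simultaneous play:
Player I's best replies: L→A; R→B.
Player 2's best replies: A→L; B→L; C→R; D→R.
Only (A, L) has each player best-responding; Nash payoffs (7, 0).
Player 2's commitment gain: 2 − 0 = 2.

2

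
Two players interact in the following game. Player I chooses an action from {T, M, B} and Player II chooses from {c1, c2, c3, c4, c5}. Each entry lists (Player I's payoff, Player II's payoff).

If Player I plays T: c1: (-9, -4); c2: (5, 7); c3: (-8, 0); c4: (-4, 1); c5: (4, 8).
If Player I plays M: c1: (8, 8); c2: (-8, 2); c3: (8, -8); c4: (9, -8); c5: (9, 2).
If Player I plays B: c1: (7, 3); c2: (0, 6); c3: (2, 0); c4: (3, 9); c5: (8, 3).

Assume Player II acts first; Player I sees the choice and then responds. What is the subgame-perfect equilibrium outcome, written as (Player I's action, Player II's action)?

Backward induction with Player II moving first.
- c1: Player I compares -9, 8, 7 and picks M; Player II would get 8.
- c2: Player I compares 5, -8, 0 and picks T; Player II would get 7.
- c3: Player I compares -8, 8, 2 and picks M; Player II would get -8.
- c4: Player I compares -4, 9, 3 and picks M; Player II would get -8.
- c5: Player I compares 4, 9, 8 and picks M; Player II would get 2.
Maximizing over 8, 7, -8, -8, 2, Player II chooses c1. Subgame-perfect outcome: (M, c1) with payoffs (8, 8).

(M, c1)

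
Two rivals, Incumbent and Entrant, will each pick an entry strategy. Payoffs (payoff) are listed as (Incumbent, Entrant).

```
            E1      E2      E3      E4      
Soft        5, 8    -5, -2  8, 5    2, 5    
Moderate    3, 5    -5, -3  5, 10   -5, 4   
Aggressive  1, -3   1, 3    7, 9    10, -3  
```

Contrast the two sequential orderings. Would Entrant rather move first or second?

second

If Incumbent leads: Entrant's best replies are Soft→E1, Moderate→E3, Aggressive→E3; Incumbent's induced payoffs 5, 5, 7; outcome (Aggressive, E3), payoffs (7, 9).
If Entrant leads: Incumbent's best replies are E1→Soft, E2→Aggressive, E3→Soft, E4→Aggressive; Entrant's induced payoffs 8, 3, 5, -3; outcome (Soft, E1), payoffs (5, 8).
Entrant gets 8 moving first and 9 moving second, so Entrant prefers to move second.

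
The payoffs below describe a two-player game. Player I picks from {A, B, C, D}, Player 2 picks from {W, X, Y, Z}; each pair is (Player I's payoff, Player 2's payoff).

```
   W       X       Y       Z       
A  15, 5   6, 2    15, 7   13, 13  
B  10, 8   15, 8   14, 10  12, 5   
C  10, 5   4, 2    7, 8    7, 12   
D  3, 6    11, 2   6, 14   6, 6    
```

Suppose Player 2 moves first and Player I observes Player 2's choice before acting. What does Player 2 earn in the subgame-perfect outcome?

13

Player I best-responds to each possible Player 2 move:
- W → Player I plays A (best of 15, 10, 10, 3); Player 2 gets 5.
- X → Player I plays B (best of 6, 15, 4, 11); Player 2 gets 8.
- Y → Player I plays A (best of 15, 14, 7, 6); Player 2 gets 7.
- Z → Player I plays A (best of 13, 12, 7, 6); Player 2 gets 13.
Player 2's induced payoffs are 5, 8, 7, 13, so Player 2 commits to Z. Subgame-perfect outcome: (A, Z) with payoffs (13, 13).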